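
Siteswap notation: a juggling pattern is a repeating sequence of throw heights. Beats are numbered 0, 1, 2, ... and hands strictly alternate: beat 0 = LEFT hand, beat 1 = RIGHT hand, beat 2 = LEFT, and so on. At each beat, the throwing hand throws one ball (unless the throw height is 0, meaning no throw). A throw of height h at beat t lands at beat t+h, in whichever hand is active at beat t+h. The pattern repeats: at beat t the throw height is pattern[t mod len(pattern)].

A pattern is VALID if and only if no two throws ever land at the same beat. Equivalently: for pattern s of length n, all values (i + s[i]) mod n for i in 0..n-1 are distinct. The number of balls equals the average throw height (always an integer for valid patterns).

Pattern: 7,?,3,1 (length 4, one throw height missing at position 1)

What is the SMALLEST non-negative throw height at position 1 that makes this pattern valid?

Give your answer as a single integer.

i=0: (0 + 7) mod 4 = 3
i=1: s[i]=? (unknown)
i=2: (2 + 3) mod 4 = 1
i=3: (3 + 1) mod 4 = 0
Known residues: [0, 1, 3]; need a permutation of 0..3, so missing residue r = 2
Need (1 + s) mod 4 = 2; smallest s = (2 - 1) mod 4 = 1

Answer: 1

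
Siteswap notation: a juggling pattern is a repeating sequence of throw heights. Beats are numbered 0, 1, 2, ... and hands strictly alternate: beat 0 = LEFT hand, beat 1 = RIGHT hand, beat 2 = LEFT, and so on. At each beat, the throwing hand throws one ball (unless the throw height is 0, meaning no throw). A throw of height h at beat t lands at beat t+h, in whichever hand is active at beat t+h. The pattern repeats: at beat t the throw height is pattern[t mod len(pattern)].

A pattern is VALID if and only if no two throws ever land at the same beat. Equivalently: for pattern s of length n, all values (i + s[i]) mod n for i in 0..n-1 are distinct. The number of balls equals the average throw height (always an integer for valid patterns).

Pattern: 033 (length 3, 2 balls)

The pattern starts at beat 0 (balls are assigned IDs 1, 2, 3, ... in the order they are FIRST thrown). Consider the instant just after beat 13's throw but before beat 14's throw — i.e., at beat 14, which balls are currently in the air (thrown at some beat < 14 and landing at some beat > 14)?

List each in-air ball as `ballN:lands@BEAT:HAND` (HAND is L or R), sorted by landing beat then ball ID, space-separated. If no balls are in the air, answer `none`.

Beat 1 (R): throw ball1 h=3 -> lands@4:L; in-air after throw: [b1@4:L]
Beat 2 (L): throw ball2 h=3 -> lands@5:R; in-air after throw: [b1@4:L b2@5:R]
Beat 4 (L): throw ball1 h=3 -> lands@7:R; in-air after throw: [b2@5:R b1@7:R]
Beat 5 (R): throw ball2 h=3 -> lands@8:L; in-air after throw: [b1@7:R b2@8:L]
Beat 7 (R): throw ball1 h=3 -> lands@10:L; in-air after throw: [b2@8:L b1@10:L]
Beat 8 (L): throw ball2 h=3 -> lands@11:R; in-air after throw: [b1@10:L b2@11:R]
Beat 10 (L): throw ball1 h=3 -> lands@13:R; in-air after throw: [b2@11:R b1@13:R]
Beat 11 (R): throw ball2 h=3 -> lands@14:L; in-air after throw: [b1@13:R b2@14:L]
Beat 13 (R): throw ball1 h=3 -> lands@16:L; in-air after throw: [b2@14:L b1@16:L]
Beat 14 (L): throw ball2 h=3 -> lands@17:R; in-air after throw: [b1@16:L b2@17:R]

Answer: ball1:lands@16:L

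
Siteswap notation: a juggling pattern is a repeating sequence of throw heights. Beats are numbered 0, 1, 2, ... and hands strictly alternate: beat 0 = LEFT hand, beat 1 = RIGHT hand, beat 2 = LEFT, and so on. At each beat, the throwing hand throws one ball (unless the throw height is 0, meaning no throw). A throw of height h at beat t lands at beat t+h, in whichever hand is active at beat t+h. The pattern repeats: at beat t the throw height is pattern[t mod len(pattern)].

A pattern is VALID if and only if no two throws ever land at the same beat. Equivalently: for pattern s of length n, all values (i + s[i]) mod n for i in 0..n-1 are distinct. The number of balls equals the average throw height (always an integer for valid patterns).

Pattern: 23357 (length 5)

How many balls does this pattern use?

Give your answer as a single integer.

Answer: 4

Derivation:
Pattern = [2, 3, 3, 5, 7], length n = 5
  position 0: throw height = 2, running sum = 2
  position 1: throw height = 3, running sum = 5
  position 2: throw height = 3, running sum = 8
  position 3: throw height = 5, running sum = 13
  position 4: throw height = 7, running sum = 20
Total sum = 20; balls = sum / n = 20 / 5 = 4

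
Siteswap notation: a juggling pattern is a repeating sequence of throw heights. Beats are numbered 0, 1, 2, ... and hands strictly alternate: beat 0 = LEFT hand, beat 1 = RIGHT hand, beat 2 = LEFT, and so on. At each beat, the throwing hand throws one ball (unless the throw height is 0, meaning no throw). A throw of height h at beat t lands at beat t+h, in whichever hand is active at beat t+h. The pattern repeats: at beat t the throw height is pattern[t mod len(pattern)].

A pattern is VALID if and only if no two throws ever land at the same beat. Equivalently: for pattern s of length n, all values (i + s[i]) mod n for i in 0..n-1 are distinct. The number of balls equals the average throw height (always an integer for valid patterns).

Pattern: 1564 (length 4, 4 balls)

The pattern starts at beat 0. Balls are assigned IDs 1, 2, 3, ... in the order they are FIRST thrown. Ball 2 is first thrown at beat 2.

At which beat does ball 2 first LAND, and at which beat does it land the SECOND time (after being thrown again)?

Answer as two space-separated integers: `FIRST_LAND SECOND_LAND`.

Answer: 8 9

Derivation:
Beat 0 (L): throw ball1 h=1 -> lands@1:R; in-air after throw: [b1@1:R]
Beat 1 (R): throw ball1 h=5 -> lands@6:L; in-air after throw: [b1@6:L]
Beat 2 (L): throw ball2 h=6 -> lands@8:L; in-air after throw: [b1@6:L b2@8:L]
Beat 3 (R): throw ball3 h=4 -> lands@7:R; in-air after throw: [b1@6:L b3@7:R b2@8:L]
Beat 4 (L): throw ball4 h=1 -> lands@5:R; in-air after throw: [b4@5:R b1@6:L b3@7:R b2@8:L]
Beat 5 (R): throw ball4 h=5 -> lands@10:L; in-air after throw: [b1@6:L b3@7:R b2@8:L b4@10:L]
Beat 6 (L): throw ball1 h=6 -> lands@12:L; in-air after throw: [b3@7:R b2@8:L b4@10:L b1@12:L]
Beat 7 (R): throw ball3 h=4 -> lands@11:R; in-air after throw: [b2@8:L b4@10:L b3@11:R b1@12:L]
Beat 8 (L): throw ball2 h=1 -> lands@9:R; in-air after throw: [b2@9:R b4@10:L b3@11:R b1@12:L]
Beat 9 (R): throw ball2 h=5 -> lands@14:L; in-air after throw: [b4@10:L b3@11:R b1@12:L b2@14:L]
Ball 2: thrown@2 h=6 -> first land @8; rethrown@8 h=1 -> second land @9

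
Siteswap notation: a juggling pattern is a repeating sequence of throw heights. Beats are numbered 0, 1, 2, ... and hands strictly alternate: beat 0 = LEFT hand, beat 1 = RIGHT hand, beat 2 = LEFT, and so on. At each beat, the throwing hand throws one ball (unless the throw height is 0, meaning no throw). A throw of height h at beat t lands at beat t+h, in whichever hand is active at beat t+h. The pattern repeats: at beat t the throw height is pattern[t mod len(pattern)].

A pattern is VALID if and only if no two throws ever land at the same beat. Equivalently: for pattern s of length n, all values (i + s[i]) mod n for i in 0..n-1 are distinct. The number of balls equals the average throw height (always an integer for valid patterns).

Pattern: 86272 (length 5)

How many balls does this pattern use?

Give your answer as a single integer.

Pattern = [8, 6, 2, 7, 2], length n = 5
  position 0: throw height = 8, running sum = 8
  position 1: throw height = 6, running sum = 14
  position 2: throw height = 2, running sum = 16
  position 3: throw height = 7, running sum = 23
  position 4: throw height = 2, running sum = 25
Total sum = 25; balls = sum / n = 25 / 5 = 5

Answer: 5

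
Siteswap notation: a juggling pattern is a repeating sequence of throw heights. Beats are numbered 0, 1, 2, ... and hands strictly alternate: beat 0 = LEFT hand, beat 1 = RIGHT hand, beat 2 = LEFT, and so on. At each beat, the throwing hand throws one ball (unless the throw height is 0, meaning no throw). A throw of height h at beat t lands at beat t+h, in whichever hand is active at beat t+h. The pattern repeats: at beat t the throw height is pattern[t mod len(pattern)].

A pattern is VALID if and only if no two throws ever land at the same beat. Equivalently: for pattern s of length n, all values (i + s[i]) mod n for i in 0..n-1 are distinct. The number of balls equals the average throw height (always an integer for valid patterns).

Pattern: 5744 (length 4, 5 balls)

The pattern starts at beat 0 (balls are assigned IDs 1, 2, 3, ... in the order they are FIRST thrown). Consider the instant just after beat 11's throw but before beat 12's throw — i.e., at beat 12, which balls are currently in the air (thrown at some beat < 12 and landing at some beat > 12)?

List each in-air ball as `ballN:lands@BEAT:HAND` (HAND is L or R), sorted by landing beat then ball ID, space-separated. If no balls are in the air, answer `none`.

Beat 0 (L): throw ball1 h=5 -> lands@5:R; in-air after throw: [b1@5:R]
Beat 1 (R): throw ball2 h=7 -> lands@8:L; in-air after throw: [b1@5:R b2@8:L]
Beat 2 (L): throw ball3 h=4 -> lands@6:L; in-air after throw: [b1@5:R b3@6:L b2@8:L]
Beat 3 (R): throw ball4 h=4 -> lands@7:R; in-air after throw: [b1@5:R b3@6:L b4@7:R b2@8:L]
Beat 4 (L): throw ball5 h=5 -> lands@9:R; in-air after throw: [b1@5:R b3@6:L b4@7:R b2@8:L b5@9:R]
Beat 5 (R): throw ball1 h=7 -> lands@12:L; in-air after throw: [b3@6:L b4@7:R b2@8:L b5@9:R b1@12:L]
Beat 6 (L): throw ball3 h=4 -> lands@10:L; in-air after throw: [b4@7:R b2@8:L b5@9:R b3@10:L b1@12:L]
Beat 7 (R): throw ball4 h=4 -> lands@11:R; in-air after throw: [b2@8:L b5@9:R b3@10:L b4@11:R b1@12:L]
Beat 8 (L): throw ball2 h=5 -> lands@13:R; in-air after throw: [b5@9:R b3@10:L b4@11:R b1@12:L b2@13:R]
Beat 9 (R): throw ball5 h=7 -> lands@16:L; in-air after throw: [b3@10:L b4@11:R b1@12:L b2@13:R b5@16:L]
Beat 10 (L): throw ball3 h=4 -> lands@14:L; in-air after throw: [b4@11:R b1@12:L b2@13:R b3@14:L b5@16:L]
Beat 11 (R): throw ball4 h=4 -> lands@15:R; in-air after throw: [b1@12:L b2@13:R b3@14:L b4@15:R b5@16:L]
Beat 12 (L): throw ball1 h=5 -> lands@17:R; in-air after throw: [b2@13:R b3@14:L b4@15:R b5@16:L b1@17:R]

Answer: ball2:lands@13:R ball3:lands@14:L ball4:lands@15:R ball5:lands@16:L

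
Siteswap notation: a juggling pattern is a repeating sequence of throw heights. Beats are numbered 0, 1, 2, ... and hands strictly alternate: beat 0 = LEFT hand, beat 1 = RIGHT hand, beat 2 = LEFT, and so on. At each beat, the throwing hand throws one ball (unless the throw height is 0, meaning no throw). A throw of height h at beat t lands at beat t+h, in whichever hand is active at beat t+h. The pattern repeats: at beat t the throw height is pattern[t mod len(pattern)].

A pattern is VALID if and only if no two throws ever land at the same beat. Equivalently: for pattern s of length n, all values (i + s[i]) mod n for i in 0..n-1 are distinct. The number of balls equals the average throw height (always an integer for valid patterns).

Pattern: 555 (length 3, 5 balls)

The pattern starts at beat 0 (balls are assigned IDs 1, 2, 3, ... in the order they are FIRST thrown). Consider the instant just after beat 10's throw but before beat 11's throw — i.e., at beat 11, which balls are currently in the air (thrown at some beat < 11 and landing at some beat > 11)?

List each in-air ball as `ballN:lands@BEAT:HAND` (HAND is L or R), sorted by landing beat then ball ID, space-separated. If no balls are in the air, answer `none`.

Beat 0 (L): throw ball1 h=5 -> lands@5:R; in-air after throw: [b1@5:R]
Beat 1 (R): throw ball2 h=5 -> lands@6:L; in-air after throw: [b1@5:R b2@6:L]
Beat 2 (L): throw ball3 h=5 -> lands@7:R; in-air after throw: [b1@5:R b2@6:L b3@7:R]
Beat 3 (R): throw ball4 h=5 -> lands@8:L; in-air after throw: [b1@5:R b2@6:L b3@7:R b4@8:L]
Beat 4 (L): throw ball5 h=5 -> lands@9:R; in-air after throw: [b1@5:R b2@6:L b3@7:R b4@8:L b5@9:R]
Beat 5 (R): throw ball1 h=5 -> lands@10:L; in-air after throw: [b2@6:L b3@7:R b4@8:L b5@9:R b1@10:L]
Beat 6 (L): throw ball2 h=5 -> lands@11:R; in-air after throw: [b3@7:R b4@8:L b5@9:R b1@10:L b2@11:R]
Beat 7 (R): throw ball3 h=5 -> lands@12:L; in-air after throw: [b4@8:L b5@9:R b1@10:L b2@11:R b3@12:L]
Beat 8 (L): throw ball4 h=5 -> lands@13:R; in-air after throw: [b5@9:R b1@10:L b2@11:R b3@12:L b4@13:R]
Beat 9 (R): throw ball5 h=5 -> lands@14:L; in-air after throw: [b1@10:L b2@11:R b3@12:L b4@13:R b5@14:L]
Beat 10 (L): throw ball1 h=5 -> lands@15:R; in-air after throw: [b2@11:R b3@12:L b4@13:R b5@14:L b1@15:R]
Beat 11 (R): throw ball2 h=5 -> lands@16:L; in-air after throw: [b3@12:L b4@13:R b5@14:L b1@15:R b2@16:L]

Answer: ball3:lands@12:L ball4:lands@13:R ball5:lands@14:L ball1:lands@15:R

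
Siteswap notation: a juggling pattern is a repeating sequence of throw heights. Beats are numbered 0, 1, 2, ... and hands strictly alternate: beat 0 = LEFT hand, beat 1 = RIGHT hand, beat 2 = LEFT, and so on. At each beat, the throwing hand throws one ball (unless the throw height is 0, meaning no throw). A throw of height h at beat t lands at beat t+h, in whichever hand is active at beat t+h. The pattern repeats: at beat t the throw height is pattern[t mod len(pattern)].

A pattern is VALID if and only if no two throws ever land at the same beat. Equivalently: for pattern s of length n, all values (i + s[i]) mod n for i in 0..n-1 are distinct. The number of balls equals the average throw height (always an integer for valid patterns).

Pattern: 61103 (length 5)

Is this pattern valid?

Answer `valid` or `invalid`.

Answer: invalid

Derivation:
i=0: (i + s[i]) mod n = (0 + 6) mod 5 = 1
i=1: (i + s[i]) mod n = (1 + 1) mod 5 = 2
i=2: (i + s[i]) mod n = (2 + 1) mod 5 = 3
i=3: (i + s[i]) mod n = (3 + 0) mod 5 = 3
i=4: (i + s[i]) mod n = (4 + 3) mod 5 = 2
Residues: [1, 2, 3, 3, 2], distinct: False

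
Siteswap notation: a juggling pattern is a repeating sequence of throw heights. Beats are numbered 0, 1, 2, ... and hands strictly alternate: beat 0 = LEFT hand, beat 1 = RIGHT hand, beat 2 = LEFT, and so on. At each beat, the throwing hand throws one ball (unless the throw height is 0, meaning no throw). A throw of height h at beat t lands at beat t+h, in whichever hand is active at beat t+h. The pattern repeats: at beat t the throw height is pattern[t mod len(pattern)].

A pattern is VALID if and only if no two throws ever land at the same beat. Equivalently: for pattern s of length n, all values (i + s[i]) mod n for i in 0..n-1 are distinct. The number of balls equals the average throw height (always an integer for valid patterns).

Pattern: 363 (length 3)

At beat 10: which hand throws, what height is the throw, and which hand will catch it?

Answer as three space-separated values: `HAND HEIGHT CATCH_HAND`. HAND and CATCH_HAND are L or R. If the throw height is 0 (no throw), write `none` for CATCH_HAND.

Beat 10: 10 mod 2 = 0, so hand = L
Throw height = pattern[10 mod 3] = pattern[1] = 6
Lands at beat 10+6=16, 16 mod 2 = 0, so catch hand = L

Answer: L 6 L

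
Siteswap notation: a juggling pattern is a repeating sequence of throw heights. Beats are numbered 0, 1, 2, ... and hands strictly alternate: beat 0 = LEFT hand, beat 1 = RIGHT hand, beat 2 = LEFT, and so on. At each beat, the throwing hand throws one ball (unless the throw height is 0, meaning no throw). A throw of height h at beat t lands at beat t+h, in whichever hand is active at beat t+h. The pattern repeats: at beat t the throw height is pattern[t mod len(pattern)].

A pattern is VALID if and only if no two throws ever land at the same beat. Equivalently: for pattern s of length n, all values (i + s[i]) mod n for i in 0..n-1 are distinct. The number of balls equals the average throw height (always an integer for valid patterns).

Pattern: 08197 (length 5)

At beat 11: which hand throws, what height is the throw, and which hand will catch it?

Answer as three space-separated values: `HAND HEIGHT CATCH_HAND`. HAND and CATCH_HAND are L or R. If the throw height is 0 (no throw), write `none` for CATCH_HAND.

Answer: R 8 R

Derivation:
Beat 11: 11 mod 2 = 1, so hand = R
Throw height = pattern[11 mod 5] = pattern[1] = 8
Lands at beat 11+8=19, 19 mod 2 = 1, so catch hand = R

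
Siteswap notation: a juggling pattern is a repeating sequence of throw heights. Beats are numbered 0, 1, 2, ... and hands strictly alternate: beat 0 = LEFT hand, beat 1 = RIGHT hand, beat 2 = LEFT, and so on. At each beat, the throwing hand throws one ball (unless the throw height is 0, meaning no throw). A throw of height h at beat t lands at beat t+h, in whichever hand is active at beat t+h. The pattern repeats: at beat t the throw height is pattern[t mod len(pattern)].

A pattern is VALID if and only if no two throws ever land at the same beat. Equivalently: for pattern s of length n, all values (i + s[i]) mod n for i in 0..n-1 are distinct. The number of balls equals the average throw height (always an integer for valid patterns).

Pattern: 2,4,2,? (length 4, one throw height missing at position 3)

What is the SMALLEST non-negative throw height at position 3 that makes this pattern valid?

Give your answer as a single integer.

Answer: 0

Derivation:
i=0: (0 + 2) mod 4 = 2
i=1: (1 + 4) mod 4 = 1
i=2: (2 + 2) mod 4 = 0
i=3: s[i]=? (unknown)
Known residues: [0, 1, 2]; need a permutation of 0..3, so missing residue r = 3
Need (3 + s) mod 4 = 3; smallest s = (3 - 3) mod 4 = 0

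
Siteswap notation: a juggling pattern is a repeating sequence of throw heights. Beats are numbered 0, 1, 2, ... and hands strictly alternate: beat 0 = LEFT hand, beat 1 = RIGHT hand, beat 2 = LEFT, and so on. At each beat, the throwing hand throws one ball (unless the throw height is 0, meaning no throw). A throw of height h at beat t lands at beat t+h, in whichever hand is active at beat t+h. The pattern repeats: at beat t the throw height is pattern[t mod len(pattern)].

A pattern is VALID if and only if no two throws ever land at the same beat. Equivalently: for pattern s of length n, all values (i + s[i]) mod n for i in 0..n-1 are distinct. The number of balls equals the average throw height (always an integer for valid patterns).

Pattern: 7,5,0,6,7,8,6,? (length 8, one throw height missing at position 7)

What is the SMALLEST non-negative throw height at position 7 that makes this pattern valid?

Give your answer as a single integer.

i=0: (0 + 7) mod 8 = 7
i=1: (1 + 5) mod 8 = 6
i=2: (2 + 0) mod 8 = 2
i=3: (3 + 6) mod 8 = 1
i=4: (4 + 7) mod 8 = 3
i=5: (5 + 8) mod 8 = 5
i=6: (6 + 6) mod 8 = 4
i=7: s[i]=? (unknown)
Known residues: [1, 2, 3, 4, 5, 6, 7]; need a permutation of 0..7, so missing residue r = 0
Need (7 + s) mod 8 = 0; smallest s = (0 - 7) mod 8 = 1

Answer: 1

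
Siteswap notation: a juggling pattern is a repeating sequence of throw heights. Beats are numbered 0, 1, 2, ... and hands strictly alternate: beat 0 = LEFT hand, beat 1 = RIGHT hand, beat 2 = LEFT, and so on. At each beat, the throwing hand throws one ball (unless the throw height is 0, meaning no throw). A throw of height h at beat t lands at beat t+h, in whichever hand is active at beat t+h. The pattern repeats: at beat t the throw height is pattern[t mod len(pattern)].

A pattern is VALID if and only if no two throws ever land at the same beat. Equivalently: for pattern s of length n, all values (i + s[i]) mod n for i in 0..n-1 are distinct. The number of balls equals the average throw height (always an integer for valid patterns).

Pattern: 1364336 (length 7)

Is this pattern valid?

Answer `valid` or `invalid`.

Answer: invalid

Derivation:
i=0: (i + s[i]) mod n = (0 + 1) mod 7 = 1
i=1: (i + s[i]) mod n = (1 + 3) mod 7 = 4
i=2: (i + s[i]) mod n = (2 + 6) mod 7 = 1
i=3: (i + s[i]) mod n = (3 + 4) mod 7 = 0
i=4: (i + s[i]) mod n = (4 + 3) mod 7 = 0
i=5: (i + s[i]) mod n = (5 + 3) mod 7 = 1
i=6: (i + s[i]) mod n = (6 + 6) mod 7 = 5
Residues: [1, 4, 1, 0, 0, 1, 5], distinct: False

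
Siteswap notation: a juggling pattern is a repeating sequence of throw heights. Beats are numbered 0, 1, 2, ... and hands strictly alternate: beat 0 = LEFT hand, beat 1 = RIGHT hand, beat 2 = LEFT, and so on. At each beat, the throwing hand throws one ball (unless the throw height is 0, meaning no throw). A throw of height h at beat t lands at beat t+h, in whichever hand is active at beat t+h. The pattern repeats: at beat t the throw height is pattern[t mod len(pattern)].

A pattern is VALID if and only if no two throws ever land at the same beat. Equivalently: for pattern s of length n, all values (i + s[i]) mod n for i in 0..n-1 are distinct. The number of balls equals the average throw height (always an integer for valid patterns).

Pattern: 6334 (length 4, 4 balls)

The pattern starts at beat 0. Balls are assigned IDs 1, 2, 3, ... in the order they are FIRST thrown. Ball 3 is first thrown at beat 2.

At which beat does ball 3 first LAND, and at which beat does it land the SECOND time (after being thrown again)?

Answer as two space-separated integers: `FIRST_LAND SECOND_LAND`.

Beat 0 (L): throw ball1 h=6 -> lands@6:L; in-air after throw: [b1@6:L]
Beat 1 (R): throw ball2 h=3 -> lands@4:L; in-air after throw: [b2@4:L b1@6:L]
Beat 2 (L): throw ball3 h=3 -> lands@5:R; in-air after throw: [b2@4:L b3@5:R b1@6:L]
Beat 3 (R): throw ball4 h=4 -> lands@7:R; in-air after throw: [b2@4:L b3@5:R b1@6:L b4@7:R]
Beat 4 (L): throw ball2 h=6 -> lands@10:L; in-air after throw: [b3@5:R b1@6:L b4@7:R b2@10:L]
Beat 5 (R): throw ball3 h=3 -> lands@8:L; in-air after throw: [b1@6:L b4@7:R b3@8:L b2@10:L]
Beat 6 (L): throw ball1 h=3 -> lands@9:R; in-air after throw: [b4@7:R b3@8:L b1@9:R b2@10:L]
Beat 7 (R): throw ball4 h=4 -> lands@11:R; in-air after throw: [b3@8:L b1@9:R b2@10:L b4@11:R]
Beat 8 (L): throw ball3 h=6 -> lands@14:L; in-air after throw: [b1@9:R b2@10:L b4@11:R b3@14:L]
Ball 3: thrown@2 h=3 -> first land @5; rethrown@5 h=3 -> second land @8

Answer: 5 8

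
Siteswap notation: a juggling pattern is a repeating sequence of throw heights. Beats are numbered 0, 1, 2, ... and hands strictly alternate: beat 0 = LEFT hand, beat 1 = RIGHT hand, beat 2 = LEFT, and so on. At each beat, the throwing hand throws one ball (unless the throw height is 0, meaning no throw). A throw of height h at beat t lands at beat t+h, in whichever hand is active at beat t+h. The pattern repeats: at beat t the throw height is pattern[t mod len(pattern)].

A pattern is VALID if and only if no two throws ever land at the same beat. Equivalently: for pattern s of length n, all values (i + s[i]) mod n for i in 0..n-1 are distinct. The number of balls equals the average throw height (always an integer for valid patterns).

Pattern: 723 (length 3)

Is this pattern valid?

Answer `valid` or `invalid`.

i=0: (i + s[i]) mod n = (0 + 7) mod 3 = 1
i=1: (i + s[i]) mod n = (1 + 2) mod 3 = 0
i=2: (i + s[i]) mod n = (2 + 3) mod 3 = 2
Residues: [1, 0, 2], distinct: True

Answer: valid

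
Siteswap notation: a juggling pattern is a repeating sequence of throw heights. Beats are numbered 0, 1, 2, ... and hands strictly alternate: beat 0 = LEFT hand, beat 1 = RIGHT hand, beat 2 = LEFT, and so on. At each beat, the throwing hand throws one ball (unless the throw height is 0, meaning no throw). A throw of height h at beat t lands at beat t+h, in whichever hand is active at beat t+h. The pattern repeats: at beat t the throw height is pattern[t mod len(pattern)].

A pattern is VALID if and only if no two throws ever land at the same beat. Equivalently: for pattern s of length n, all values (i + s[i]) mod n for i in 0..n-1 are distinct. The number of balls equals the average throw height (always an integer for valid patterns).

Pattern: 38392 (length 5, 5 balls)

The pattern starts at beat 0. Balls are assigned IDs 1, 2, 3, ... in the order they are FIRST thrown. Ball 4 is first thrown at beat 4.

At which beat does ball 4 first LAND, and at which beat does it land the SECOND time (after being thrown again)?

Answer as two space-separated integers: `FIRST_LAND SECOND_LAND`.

Answer: 6 14

Derivation:
Beat 0 (L): throw ball1 h=3 -> lands@3:R; in-air after throw: [b1@3:R]
Beat 1 (R): throw ball2 h=8 -> lands@9:R; in-air after throw: [b1@3:R b2@9:R]
Beat 2 (L): throw ball3 h=3 -> lands@5:R; in-air after throw: [b1@3:R b3@5:R b2@9:R]
Beat 3 (R): throw ball1 h=9 -> lands@12:L; in-air after throw: [b3@5:R b2@9:R b1@12:L]
Beat 4 (L): throw ball4 h=2 -> lands@6:L; in-air after throw: [b3@5:R b4@6:L b2@9:R b1@12:L]
Beat 5 (R): throw ball3 h=3 -> lands@8:L; in-air after throw: [b4@6:L b3@8:L b2@9:R b1@12:L]
Beat 6 (L): throw ball4 h=8 -> lands@14:L; in-air after throw: [b3@8:L b2@9:R b1@12:L b4@14:L]
Beat 7 (R): throw ball5 h=3 -> lands@10:L; in-air after throw: [b3@8:L b2@9:R b5@10:L b1@12:L b4@14:L]
Beat 8 (L): throw ball3 h=9 -> lands@17:R; in-air after throw: [b2@9:R b5@10:L b1@12:L b4@14:L b3@17:R]
Beat 9 (R): throw ball2 h=2 -> lands@11:R; in-air after throw: [b5@10:L b2@11:R b1@12:L b4@14:L b3@17:R]
Beat 10 (L): throw ball5 h=3 -> lands@13:R; in-air after throw: [b2@11:R b1@12:L b5@13:R b4@14:L b3@17:R]
Beat 11 (R): throw ball2 h=8 -> lands@19:R; in-air after throw: [b1@12:L b5@13:R b4@14:L b3@17:R b2@19:R]
Beat 12 (L): throw ball1 h=3 -> lands@15:R; in-air after throw: [b5@13:R b4@14:L b1@15:R b3@17:R b2@19:R]
Beat 13 (R): throw ball5 h=9 -> lands@22:L; in-air after throw: [b4@14:L b1@15:R b3@17:R b2@19:R b5@22:L]
Ball 4: thrown@4 h=2 -> first land @6; rethrown@6 h=8 -> second land @14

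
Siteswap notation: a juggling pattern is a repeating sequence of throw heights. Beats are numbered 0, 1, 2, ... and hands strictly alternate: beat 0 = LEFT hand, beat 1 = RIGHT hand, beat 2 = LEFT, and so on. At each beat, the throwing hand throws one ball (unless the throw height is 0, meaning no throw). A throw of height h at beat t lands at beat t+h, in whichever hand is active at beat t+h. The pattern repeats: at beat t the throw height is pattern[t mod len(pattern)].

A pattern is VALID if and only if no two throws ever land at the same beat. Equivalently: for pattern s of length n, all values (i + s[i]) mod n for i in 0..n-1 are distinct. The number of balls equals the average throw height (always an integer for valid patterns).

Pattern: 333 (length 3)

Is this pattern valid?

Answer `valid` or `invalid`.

i=0: (i + s[i]) mod n = (0 + 3) mod 3 = 0
i=1: (i + s[i]) mod n = (1 + 3) mod 3 = 1
i=2: (i + s[i]) mod n = (2 + 3) mod 3 = 2
Residues: [0, 1, 2], distinct: True

Answer: valid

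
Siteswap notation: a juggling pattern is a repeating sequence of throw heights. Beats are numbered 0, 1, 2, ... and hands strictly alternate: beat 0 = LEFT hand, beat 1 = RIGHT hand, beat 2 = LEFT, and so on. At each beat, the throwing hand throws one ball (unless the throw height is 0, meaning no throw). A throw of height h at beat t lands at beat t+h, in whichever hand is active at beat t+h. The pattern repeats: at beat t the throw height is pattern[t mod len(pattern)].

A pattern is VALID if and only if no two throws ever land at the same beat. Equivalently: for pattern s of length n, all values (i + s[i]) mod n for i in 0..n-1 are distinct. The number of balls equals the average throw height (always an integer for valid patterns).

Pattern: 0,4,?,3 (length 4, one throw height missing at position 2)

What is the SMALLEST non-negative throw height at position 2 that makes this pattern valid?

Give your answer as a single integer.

Answer: 1

Derivation:
i=0: (0 + 0) mod 4 = 0
i=1: (1 + 4) mod 4 = 1
i=2: s[i]=? (unknown)
i=3: (3 + 3) mod 4 = 2
Known residues: [0, 1, 2]; need a permutation of 0..3, so missing residue r = 3
Need (2 + s) mod 4 = 3; smallest s = (3 - 2) mod 4 = 1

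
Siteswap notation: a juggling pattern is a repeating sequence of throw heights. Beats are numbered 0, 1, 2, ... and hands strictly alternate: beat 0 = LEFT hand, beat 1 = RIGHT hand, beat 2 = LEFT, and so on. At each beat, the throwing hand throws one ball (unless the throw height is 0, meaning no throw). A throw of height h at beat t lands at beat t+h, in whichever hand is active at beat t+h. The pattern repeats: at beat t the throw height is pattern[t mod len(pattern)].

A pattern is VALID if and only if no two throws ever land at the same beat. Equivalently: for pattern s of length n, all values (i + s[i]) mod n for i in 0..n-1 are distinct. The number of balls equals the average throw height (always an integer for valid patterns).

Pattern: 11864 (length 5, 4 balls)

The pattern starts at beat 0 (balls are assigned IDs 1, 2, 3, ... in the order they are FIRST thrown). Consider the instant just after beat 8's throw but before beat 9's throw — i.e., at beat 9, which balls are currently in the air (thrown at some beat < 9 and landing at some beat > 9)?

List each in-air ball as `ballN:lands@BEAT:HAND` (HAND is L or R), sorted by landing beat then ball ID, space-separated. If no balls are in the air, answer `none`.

Beat 0 (L): throw ball1 h=1 -> lands@1:R; in-air after throw: [b1@1:R]
Beat 1 (R): throw ball1 h=1 -> lands@2:L; in-air after throw: [b1@2:L]
Beat 2 (L): throw ball1 h=8 -> lands@10:L; in-air after throw: [b1@10:L]
Beat 3 (R): throw ball2 h=6 -> lands@9:R; in-air after throw: [b2@9:R b1@10:L]
Beat 4 (L): throw ball3 h=4 -> lands@8:L; in-air after throw: [b3@8:L b2@9:R b1@10:L]
Beat 5 (R): throw ball4 h=1 -> lands@6:L; in-air after throw: [b4@6:L b3@8:L b2@9:R b1@10:L]
Beat 6 (L): throw ball4 h=1 -> lands@7:R; in-air after throw: [b4@7:R b3@8:L b2@9:R b1@10:L]
Beat 7 (R): throw ball4 h=8 -> lands@15:R; in-air after throw: [b3@8:L b2@9:R b1@10:L b4@15:R]
Beat 8 (L): throw ball3 h=6 -> lands@14:L; in-air after throw: [b2@9:R b1@10:L b3@14:L b4@15:R]
Beat 9 (R): throw ball2 h=4 -> lands@13:R; in-air after throw: [b1@10:L b2@13:R b3@14:L b4@15:R]

Answer: ball1:lands@10:L ball3:lands@14:L ball4:lands@15:R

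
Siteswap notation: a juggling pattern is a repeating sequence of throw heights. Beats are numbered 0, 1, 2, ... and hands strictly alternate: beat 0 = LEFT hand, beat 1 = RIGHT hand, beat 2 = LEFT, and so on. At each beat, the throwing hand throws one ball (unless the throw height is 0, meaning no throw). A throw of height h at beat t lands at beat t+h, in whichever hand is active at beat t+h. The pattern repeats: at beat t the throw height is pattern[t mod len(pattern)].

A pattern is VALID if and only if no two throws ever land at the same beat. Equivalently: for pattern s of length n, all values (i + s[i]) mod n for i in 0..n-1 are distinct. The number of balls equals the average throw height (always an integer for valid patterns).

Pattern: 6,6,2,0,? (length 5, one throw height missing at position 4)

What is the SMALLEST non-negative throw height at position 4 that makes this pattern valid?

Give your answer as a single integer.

i=0: (0 + 6) mod 5 = 1
i=1: (1 + 6) mod 5 = 2
i=2: (2 + 2) mod 5 = 4
i=3: (3 + 0) mod 5 = 3
i=4: s[i]=? (unknown)
Known residues: [1, 2, 3, 4]; need a permutation of 0..4, so missing residue r = 0
Need (4 + s) mod 5 = 0; smallest s = (0 - 4) mod 5 = 1

Answer: 1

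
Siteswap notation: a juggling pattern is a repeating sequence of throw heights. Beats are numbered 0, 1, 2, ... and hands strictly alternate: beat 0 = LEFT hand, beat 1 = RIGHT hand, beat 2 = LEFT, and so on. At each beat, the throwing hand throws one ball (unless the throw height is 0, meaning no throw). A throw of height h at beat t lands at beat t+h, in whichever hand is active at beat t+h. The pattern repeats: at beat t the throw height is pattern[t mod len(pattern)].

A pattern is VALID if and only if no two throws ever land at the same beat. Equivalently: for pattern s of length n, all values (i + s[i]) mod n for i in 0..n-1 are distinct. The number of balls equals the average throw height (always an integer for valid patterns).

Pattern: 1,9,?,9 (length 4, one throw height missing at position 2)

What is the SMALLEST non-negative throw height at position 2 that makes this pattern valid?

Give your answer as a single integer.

Answer: 1

Derivation:
i=0: (0 + 1) mod 4 = 1
i=1: (1 + 9) mod 4 = 2
i=2: s[i]=? (unknown)
i=3: (3 + 9) mod 4 = 0
Known residues: [0, 1, 2]; need a permutation of 0..3, so missing residue r = 3
Need (2 + s) mod 4 = 3; smallest s = (3 - 2) mod 4 = 1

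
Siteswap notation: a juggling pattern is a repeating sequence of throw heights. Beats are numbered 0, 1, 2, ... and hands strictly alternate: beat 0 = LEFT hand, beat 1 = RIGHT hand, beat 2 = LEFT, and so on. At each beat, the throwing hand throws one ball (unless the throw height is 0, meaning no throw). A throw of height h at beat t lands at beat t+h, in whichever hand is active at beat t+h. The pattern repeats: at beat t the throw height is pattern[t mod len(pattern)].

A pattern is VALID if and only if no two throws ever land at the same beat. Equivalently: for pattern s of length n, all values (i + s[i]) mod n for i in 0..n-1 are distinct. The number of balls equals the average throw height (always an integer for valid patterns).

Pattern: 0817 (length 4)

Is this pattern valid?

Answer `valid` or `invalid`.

i=0: (i + s[i]) mod n = (0 + 0) mod 4 = 0
i=1: (i + s[i]) mod n = (1 + 8) mod 4 = 1
i=2: (i + s[i]) mod n = (2 + 1) mod 4 = 3
i=3: (i + s[i]) mod n = (3 + 7) mod 4 = 2
Residues: [0, 1, 3, 2], distinct: True

Answer: valid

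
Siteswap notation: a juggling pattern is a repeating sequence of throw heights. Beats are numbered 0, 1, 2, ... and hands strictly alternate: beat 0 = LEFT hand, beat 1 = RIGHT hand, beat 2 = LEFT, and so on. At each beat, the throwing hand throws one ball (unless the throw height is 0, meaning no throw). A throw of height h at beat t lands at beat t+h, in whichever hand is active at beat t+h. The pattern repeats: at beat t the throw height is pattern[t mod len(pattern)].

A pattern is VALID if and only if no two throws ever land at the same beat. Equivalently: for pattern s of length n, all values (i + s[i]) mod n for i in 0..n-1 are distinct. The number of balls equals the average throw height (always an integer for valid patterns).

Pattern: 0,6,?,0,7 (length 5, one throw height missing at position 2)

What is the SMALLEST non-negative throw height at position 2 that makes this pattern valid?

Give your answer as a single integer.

Answer: 2

Derivation:
i=0: (0 + 0) mod 5 = 0
i=1: (1 + 6) mod 5 = 2
i=2: s[i]=? (unknown)
i=3: (3 + 0) mod 5 = 3
i=4: (4 + 7) mod 5 = 1
Known residues: [0, 1, 2, 3]; need a permutation of 0..4, so missing residue r = 4
Need (2 + s) mod 5 = 4; smallest s = (4 - 2) mod 5 = 2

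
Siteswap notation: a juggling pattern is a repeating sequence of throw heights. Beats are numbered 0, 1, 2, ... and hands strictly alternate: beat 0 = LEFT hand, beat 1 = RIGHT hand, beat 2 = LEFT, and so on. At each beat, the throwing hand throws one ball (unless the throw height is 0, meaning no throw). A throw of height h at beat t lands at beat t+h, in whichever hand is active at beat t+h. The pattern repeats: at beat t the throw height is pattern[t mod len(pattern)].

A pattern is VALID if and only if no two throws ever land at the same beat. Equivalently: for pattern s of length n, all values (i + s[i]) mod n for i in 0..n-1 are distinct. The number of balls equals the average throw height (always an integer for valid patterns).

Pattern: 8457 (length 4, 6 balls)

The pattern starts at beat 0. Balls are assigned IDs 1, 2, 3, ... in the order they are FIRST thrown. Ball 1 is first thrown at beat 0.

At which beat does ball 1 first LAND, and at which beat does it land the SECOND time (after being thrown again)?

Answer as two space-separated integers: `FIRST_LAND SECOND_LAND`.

Answer: 8 16

Derivation:
Beat 0 (L): throw ball1 h=8 -> lands@8:L; in-air after throw: [b1@8:L]
Beat 1 (R): throw ball2 h=4 -> lands@5:R; in-air after throw: [b2@5:R b1@8:L]
Beat 2 (L): throw ball3 h=5 -> lands@7:R; in-air after throw: [b2@5:R b3@7:R b1@8:L]
Beat 3 (R): throw ball4 h=7 -> lands@10:L; in-air after throw: [b2@5:R b3@7:R b1@8:L b4@10:L]
Beat 4 (L): throw ball5 h=8 -> lands@12:L; in-air after throw: [b2@5:R b3@7:R b1@8:L b4@10:L b5@12:L]
Beat 5 (R): throw ball2 h=4 -> lands@9:R; in-air after throw: [b3@7:R b1@8:L b2@9:R b4@10:L b5@12:L]
Beat 6 (L): throw ball6 h=5 -> lands@11:R; in-air after throw: [b3@7:R b1@8:L b2@9:R b4@10:L b6@11:R b5@12:L]
Beat 7 (R): throw ball3 h=7 -> lands@14:L; in-air after throw: [b1@8:L b2@9:R b4@10:L b6@11:R b5@12:L b3@14:L]
Beat 8 (L): throw ball1 h=8 -> lands@16:L; in-air after throw: [b2@9:R b4@10:L b6@11:R b5@12:L b3@14:L b1@16:L]
Beat 9 (R): throw ball2 h=4 -> lands@13:R; in-air after throw: [b4@10:L b6@11:R b5@12:L b2@13:R b3@14:L b1@16:L]
Beat 10 (L): throw ball4 h=5 -> lands@15:R; in-air after throw: [b6@11:R b5@12:L b2@13:R b3@14:L b4@15:R b1@16:L]
Beat 11 (R): throw ball6 h=7 -> lands@18:L; in-air after throw: [b5@12:L b2@13:R b3@14:L b4@15:R b1@16:L b6@18:L]
Beat 12 (L): throw ball5 h=8 -> lands@20:L; in-air after throw: [b2@13:R b3@14:L b4@15:R b1@16:L b6@18:L b5@20:L]
Ball 1: thrown@0 h=8 -> first land @8; rethrown@8 h=8 -> second land @16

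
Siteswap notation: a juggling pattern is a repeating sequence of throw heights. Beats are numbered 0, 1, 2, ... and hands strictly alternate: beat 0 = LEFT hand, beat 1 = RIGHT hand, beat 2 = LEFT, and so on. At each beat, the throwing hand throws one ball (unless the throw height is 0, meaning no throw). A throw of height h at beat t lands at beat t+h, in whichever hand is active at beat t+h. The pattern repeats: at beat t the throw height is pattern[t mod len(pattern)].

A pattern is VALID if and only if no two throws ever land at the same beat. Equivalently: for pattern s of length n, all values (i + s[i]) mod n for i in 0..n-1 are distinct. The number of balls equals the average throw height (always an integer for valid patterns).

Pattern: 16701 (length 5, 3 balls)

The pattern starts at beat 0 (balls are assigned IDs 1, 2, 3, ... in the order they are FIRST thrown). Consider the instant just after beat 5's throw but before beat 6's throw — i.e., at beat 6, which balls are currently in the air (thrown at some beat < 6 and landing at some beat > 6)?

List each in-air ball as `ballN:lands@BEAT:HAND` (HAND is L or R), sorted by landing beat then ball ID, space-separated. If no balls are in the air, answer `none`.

Answer: ball1:lands@7:R ball2:lands@9:R

Derivation:
Beat 0 (L): throw ball1 h=1 -> lands@1:R; in-air after throw: [b1@1:R]
Beat 1 (R): throw ball1 h=6 -> lands@7:R; in-air after throw: [b1@7:R]
Beat 2 (L): throw ball2 h=7 -> lands@9:R; in-air after throw: [b1@7:R b2@9:R]
Beat 4 (L): throw ball3 h=1 -> lands@5:R; in-air after throw: [b3@5:R b1@7:R b2@9:R]
Beat 5 (R): throw ball3 h=1 -> lands@6:L; in-air after throw: [b3@6:L b1@7:R b2@9:R]
Beat 6 (L): throw ball3 h=6 -> lands@12:L; in-air after throw: [b1@7:R b2@9:R b3@12:L]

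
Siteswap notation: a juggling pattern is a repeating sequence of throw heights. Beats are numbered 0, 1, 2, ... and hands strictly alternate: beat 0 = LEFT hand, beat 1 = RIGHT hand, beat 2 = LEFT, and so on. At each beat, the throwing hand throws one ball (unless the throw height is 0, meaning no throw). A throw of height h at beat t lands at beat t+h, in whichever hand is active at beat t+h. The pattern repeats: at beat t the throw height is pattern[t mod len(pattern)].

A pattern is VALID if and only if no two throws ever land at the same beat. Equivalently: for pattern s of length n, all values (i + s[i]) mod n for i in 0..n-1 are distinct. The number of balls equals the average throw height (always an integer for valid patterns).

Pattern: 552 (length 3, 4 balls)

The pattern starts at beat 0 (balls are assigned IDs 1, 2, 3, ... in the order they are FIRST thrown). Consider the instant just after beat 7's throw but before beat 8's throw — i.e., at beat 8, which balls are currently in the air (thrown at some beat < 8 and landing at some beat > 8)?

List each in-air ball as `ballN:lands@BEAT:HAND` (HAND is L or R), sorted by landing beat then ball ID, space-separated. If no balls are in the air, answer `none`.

Answer: ball3:lands@9:R ball2:lands@11:R ball1:lands@12:L

Derivation:
Beat 0 (L): throw ball1 h=5 -> lands@5:R; in-air after throw: [b1@5:R]
Beat 1 (R): throw ball2 h=5 -> lands@6:L; in-air after throw: [b1@5:R b2@6:L]
Beat 2 (L): throw ball3 h=2 -> lands@4:L; in-air after throw: [b3@4:L b1@5:R b2@6:L]
Beat 3 (R): throw ball4 h=5 -> lands@8:L; in-air after throw: [b3@4:L b1@5:R b2@6:L b4@8:L]
Beat 4 (L): throw ball3 h=5 -> lands@9:R; in-air after throw: [b1@5:R b2@6:L b4@8:L b3@9:R]
Beat 5 (R): throw ball1 h=2 -> lands@7:R; in-air after throw: [b2@6:L b1@7:R b4@8:L b3@9:R]
Beat 6 (L): throw ball2 h=5 -> lands@11:R; in-air after throw: [b1@7:R b4@8:L b3@9:R b2@11:R]
Beat 7 (R): throw ball1 h=5 -> lands@12:L; in-air after throw: [b4@8:L b3@9:R b2@11:R b1@12:L]
Beat 8 (L): throw ball4 h=2 -> lands@10:L; in-air after throw: [b3@9:R b4@10:L b2@11:R b1@12:L]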